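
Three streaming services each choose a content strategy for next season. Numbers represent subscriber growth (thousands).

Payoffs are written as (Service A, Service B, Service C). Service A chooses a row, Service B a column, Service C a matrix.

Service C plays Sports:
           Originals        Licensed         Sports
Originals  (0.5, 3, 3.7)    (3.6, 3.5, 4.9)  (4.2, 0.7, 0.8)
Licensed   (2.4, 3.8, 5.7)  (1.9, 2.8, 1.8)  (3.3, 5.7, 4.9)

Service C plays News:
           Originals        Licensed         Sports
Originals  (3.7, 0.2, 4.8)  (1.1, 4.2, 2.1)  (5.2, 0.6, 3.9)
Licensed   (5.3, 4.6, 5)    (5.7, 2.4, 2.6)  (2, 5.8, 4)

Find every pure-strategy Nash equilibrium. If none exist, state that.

The unique pure-strategy Nash equilibrium is (Originals, Licensed, Sports).

(Originals, Originals, Sports): Service A can switch to Licensed (0.5 → 2.4). Not NE.
(Originals, Originals, News): Service A can switch to Licensed (3.7 → 5.3). Not NE.
(Originals, Licensed, Sports): Service A gets 3.6, best alternative 1.9; Service B gets 3.5, best alternative 3; Service C gets 4.9, best alternative 2.1. No profitable deviation — NE.
(Originals, Licensed, News): Service A can switch to Licensed (1.1 → 5.7). Not NE.
(Originals, Sports, Sports): Service B can switch to Originals (0.7 → 3). Not NE.
(Originals, Sports, News): Service B can switch to Licensed (0.6 → 4.2). Not NE.
(Licensed, Originals, Sports): Service B can switch to Sports (3.8 → 5.7). Not NE.
(Licensed, Originals, News): Service B can switch to Sports (4.6 → 5.8). Not NE.
(Licensed, Licensed, Sports): Service A can switch to Originals (1.9 → 3.6). Not NE.
(The remaining 3 profiles each have a profitable deviation by the same check.)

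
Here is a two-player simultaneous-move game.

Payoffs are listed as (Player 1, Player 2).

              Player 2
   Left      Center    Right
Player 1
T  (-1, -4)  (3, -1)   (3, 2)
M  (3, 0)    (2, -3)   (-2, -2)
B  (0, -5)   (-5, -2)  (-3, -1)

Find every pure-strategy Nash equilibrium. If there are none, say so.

(T, Right) and (M, Left)

Mark each player's best response to every combination of opponents' strategies; a profile where every player is best-responding is a pure Nash equilibrium.
Player 1 against Left: payoffs -1, 3, 0 → best response M.
Player 1 against Center: payoffs 3, 2, -5 → best response T.
Player 1 against Right: payoffs 3, -2, -3 → best response T.
Player 2 against T: payoffs -4, -1, 2 → best response Right.
Player 2 against M: payoffs 0, -3, -2 → best response Left.
Player 2 against B: payoffs -5, -2, -1 → best response Right.
Mutual best responses: (T, Right); (M, Left).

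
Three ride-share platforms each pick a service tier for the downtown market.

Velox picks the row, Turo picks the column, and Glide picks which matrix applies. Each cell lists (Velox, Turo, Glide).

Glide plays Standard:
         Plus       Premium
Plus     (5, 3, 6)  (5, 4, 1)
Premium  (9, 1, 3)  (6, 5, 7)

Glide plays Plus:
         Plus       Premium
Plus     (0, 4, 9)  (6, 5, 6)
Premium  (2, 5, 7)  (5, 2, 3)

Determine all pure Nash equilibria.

Pure-strategy Nash equilibria: (Plus, Premium, Plus); (Premium, Plus, Plus); (Premium, Premium, Standard)

Velox against (Plus, Standard): payoffs 5, 9 → best response Premium.
Velox against (Plus, Plus): payoffs 0, 2 → best response Premium.
Velox against (Premium, Standard): payoffs 5, 6 → best response Premium.
Velox against (Premium, Plus): payoffs 6, 5 → best response Plus.
Turo against (Plus, Standard): payoffs 3, 4 → best response Premium.
Turo against (Plus, Plus): payoffs 4, 5 → best response Premium.
Turo against (Premium, Standard): payoffs 1, 5 → best response Premium.
Turo against (Premium, Plus): payoffs 5, 2 → best response Plus.
Glide against (Plus, Plus): payoffs 6, 9 → best response Plus.
Glide against (Plus, Premium): payoffs 1, 6 → best response Plus.
Glide against (Premium, Plus): payoffs 3, 7 → best response Plus.
Glide against (Premium, Premium): payoffs 7, 3 → best response Standard.
Mutual best responses: (Plus, Premium, Plus); (Premium, Plus, Plus); (Premium, Premium, Standard).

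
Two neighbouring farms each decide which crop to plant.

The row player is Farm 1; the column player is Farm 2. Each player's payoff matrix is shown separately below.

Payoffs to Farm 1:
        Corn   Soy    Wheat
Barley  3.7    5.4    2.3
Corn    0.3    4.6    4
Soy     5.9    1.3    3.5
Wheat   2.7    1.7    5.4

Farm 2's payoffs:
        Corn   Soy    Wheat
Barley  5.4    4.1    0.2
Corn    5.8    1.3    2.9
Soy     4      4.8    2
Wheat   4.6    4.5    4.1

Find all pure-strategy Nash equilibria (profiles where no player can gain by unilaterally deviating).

Farm 1 against Corn: payoffs 3.7, 0.3, 5.9, 2.7 → best response Soy.
Farm 1 against Soy: payoffs 5.4, 4.6, 1.3, 1.7 → best response Barley.
Farm 1 against Wheat: payoffs 2.3, 4, 3.5, 5.4 → best response Wheat.
Farm 2 against Barley: payoffs 5.4, 4.1, 0.2 → best response Corn.
Farm 2 against Corn: payoffs 5.8, 1.3, 2.9 → best response Corn.
Farm 2 against Soy: payoffs 4, 4.8, 2 → best response Soy.
Farm 2 against Wheat: payoffs 4.6, 4.5, 4.1 → best response Corn.
No profile is a mutual best response for all players.

No pure-strategy Nash equilibrium.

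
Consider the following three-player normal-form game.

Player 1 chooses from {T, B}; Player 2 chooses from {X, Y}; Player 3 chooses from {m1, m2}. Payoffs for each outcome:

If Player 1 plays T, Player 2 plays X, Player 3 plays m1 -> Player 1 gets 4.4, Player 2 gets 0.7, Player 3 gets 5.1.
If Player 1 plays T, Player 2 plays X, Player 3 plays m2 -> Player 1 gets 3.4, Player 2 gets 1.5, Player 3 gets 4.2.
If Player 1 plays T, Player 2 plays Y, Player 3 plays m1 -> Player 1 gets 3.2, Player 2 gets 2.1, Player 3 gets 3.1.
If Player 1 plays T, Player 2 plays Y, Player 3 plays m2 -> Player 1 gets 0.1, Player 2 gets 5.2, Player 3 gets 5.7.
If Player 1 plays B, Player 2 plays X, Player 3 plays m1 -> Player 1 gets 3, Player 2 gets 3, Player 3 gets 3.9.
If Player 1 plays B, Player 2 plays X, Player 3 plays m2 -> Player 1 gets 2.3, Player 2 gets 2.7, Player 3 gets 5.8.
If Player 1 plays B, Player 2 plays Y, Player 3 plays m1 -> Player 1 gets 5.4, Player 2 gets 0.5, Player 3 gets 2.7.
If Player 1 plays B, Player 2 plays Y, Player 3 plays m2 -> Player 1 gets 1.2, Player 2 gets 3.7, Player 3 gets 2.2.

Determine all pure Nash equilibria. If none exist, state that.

none

Player 1 against (X, m1): payoffs 4.4, 3 → best response T.
Player 1 against (X, m2): payoffs 3.4, 2.3 → best response T.
Player 1 against (Y, m1): payoffs 3.2, 5.4 → best response B.
Player 1 against (Y, m2): payoffs 0.1, 1.2 → best response B.
Player 2 against (T, m1): payoffs 0.7, 2.1 → best response Y.
Player 2 against (T, m2): payoffs 1.5, 5.2 → best response Y.
Player 2 against (B, m1): payoffs 3, 0.5 → best response X.
Player 2 against (B, m2): payoffs 2.7, 3.7 → best response Y.
Player 3 against (T, X): payoffs 5.1, 4.2 → best response m1.
Player 3 against (T, Y): payoffs 3.1, 5.7 → best response m2.
Player 3 against (B, X): payoffs 3.9, 5.8 → best response m2.
Player 3 against (B, Y): payoffs 2.7, 2.2 → best response m1.
No profile is a mutual best response for all players.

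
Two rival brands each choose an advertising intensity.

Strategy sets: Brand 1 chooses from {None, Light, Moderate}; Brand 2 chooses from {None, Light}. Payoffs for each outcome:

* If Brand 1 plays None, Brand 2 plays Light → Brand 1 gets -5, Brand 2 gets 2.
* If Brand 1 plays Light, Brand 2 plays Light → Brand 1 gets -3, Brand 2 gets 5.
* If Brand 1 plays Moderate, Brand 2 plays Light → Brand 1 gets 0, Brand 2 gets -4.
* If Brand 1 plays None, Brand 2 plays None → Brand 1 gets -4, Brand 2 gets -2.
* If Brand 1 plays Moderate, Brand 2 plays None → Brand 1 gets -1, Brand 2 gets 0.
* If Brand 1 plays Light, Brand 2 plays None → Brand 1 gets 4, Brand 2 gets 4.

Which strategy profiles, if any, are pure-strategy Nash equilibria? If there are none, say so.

For each player, find the best response to each opponent profile; mutual best responses are the pure NE.
Brand 1 against None: payoffs -4, 4, -1 → best response Light.
Brand 1 against Light: payoffs -5, -3, 0 → best response Moderate.
Brand 2 against None: payoffs -2, 2 → best response Light.
Brand 2 against Light: payoffs 4, 5 → best response Light.
Brand 2 against Moderate: payoffs 0, -4 → best response None.
No profile is a mutual best response for all players.

There is no pure-strategy Nash equilibrium.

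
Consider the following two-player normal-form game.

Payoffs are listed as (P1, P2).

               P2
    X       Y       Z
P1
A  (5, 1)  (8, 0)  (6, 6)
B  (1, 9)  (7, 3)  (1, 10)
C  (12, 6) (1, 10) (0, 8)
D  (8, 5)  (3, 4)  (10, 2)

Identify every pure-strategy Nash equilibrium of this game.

P1 against X: payoffs 5, 1, 12, 8 → best response C.
P1 against Y: payoffs 8, 7, 1, 3 → best response A.
P1 against Z: payoffs 6, 1, 0, 10 → best response D.
P2 against A: payoffs 1, 0, 6 → best response Z.
P2 against B: payoffs 9, 3, 10 → best response Z.
P2 against C: payoffs 6, 10, 8 → best response Y.
P2 against D: payoffs 5, 4, 2 → best response X.
No profile is a mutual best response for all players.

There is no pure-strategy Nash equilibrium.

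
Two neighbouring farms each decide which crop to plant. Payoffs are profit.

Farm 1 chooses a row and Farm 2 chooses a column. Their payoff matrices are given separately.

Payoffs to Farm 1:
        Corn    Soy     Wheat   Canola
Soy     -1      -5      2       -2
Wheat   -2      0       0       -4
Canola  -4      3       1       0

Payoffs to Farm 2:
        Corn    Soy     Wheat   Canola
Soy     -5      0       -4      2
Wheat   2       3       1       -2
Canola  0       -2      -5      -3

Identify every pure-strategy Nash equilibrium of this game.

There is no pure-strategy Nash equilibrium.

For each strategy profile, look for a profitable unilateral deviation.
(Soy, Corn): Farm 2 can switch to Soy (-5 → 0). Not NE.
(Soy, Soy): Farm 1 can switch to Wheat (-5 → 0). Not NE.
(Soy, Wheat): Farm 2 can switch to Soy (-4 → 0). Not NE.
(Soy, Canola): Farm 1 can switch to Canola (-2 → 0). Not NE.
(Wheat, Corn): Farm 1 can switch to Soy (-2 → -1). Not NE.
(Wheat, Soy): Farm 1 can switch to Canola (0 → 3). Not NE.
(Wheat, Wheat): Farm 1 can switch to Soy (0 → 2). Not NE.
(Wheat, Canola): Farm 1 can switch to Soy (-4 → -2). Not NE.
(Canola, Corn): Farm 1 can switch to Soy (-4 → -1). Not NE.
(Canola, Soy): Farm 2 can switch to Corn (-2 → 0). Not NE.
(Canola, Wheat): Farm 1 can switch to Soy (1 → 2). Not NE.
(Canola, Canola): Farm 2 can switch to Corn (-3 → 0). Not NE.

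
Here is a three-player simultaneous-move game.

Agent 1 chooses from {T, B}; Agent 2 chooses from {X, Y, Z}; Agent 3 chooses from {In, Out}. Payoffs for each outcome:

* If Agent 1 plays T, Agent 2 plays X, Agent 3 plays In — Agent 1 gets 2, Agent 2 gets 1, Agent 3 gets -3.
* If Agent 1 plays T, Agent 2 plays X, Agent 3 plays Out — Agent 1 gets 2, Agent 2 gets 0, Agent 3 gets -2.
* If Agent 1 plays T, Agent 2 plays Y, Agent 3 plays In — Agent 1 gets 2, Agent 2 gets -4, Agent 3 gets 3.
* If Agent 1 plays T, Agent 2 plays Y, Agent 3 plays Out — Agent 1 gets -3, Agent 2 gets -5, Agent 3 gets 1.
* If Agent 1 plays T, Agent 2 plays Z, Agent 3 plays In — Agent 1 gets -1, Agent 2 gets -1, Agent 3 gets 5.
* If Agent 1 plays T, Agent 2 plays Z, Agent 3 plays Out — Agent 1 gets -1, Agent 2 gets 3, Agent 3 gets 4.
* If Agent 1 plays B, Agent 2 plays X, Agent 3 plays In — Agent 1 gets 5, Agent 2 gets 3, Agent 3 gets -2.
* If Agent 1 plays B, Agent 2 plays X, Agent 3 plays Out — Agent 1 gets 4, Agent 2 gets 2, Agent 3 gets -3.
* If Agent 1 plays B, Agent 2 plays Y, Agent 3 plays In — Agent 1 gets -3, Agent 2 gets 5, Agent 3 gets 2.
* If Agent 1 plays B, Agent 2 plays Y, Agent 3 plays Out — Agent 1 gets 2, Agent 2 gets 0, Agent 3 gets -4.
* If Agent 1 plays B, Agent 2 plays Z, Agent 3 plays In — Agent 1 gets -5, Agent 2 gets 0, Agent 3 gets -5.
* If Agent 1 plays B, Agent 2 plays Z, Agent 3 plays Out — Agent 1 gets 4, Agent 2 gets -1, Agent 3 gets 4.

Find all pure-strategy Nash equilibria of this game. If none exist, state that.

Mark each player's best response to every combination of opponents' strategies; a profile where every player is best-responding is a pure Nash equilibrium.
Agent 1 against (X, In): payoffs 2, 5 → best response B.
Agent 1 against (X, Out): payoffs 2, 4 → best response B.
Agent 1 against (Y, In): payoffs 2, -3 → best response T.
Agent 1 against (Y, Out): payoffs -3, 2 → best response B.
Agent 1 against (Z, In): payoffs -1, -5 → best response T.
Agent 1 against (Z, Out): payoffs -1, 4 → best response B.
Agent 2 against (T, In): payoffs 1, -4, -1 → best response X.
Agent 2 against (T, Out): payoffs 0, -5, 3 → best response Z.
Agent 2 against (B, In): payoffs 3, 5, 0 → best response Y.
Agent 2 against (B, Out): payoffs 2, 0, -1 → best response X.
Agent 3 against (T, X): payoffs -3, -2 → best response Out.
Agent 3 against (T, Y): payoffs 3, 1 → best response In.
Agent 3 against (T, Z): payoffs 5, 4 → best response In.
Agent 3 against (B, X): payoffs -2, -3 → best response In.
Agent 3 against (B, Y): payoffs 2, -4 → best response In.
Agent 3 against (B, Z): payoffs -5, 4 → best response Out.
No profile is a mutual best response for all players.

This game has no pure Nash equilibrium.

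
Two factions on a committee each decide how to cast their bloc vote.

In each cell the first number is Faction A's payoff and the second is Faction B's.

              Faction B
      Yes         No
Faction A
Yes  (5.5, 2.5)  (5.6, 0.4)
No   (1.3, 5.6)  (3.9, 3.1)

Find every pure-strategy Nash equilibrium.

(Yes, Yes): Faction A gets 5.5, best alternative 1.3; Faction B gets 2.5, best alternative 0.4. No profitable deviation — NE.
(Yes, No): Faction B can switch to Yes (0.4 → 2.5). Not NE.
(No, Yes): Faction A can switch to Yes (1.3 → 5.5). Not NE.
(No, No): Faction A can switch to Yes (3.9 → 5.6). Not NE.

(Yes, Yes)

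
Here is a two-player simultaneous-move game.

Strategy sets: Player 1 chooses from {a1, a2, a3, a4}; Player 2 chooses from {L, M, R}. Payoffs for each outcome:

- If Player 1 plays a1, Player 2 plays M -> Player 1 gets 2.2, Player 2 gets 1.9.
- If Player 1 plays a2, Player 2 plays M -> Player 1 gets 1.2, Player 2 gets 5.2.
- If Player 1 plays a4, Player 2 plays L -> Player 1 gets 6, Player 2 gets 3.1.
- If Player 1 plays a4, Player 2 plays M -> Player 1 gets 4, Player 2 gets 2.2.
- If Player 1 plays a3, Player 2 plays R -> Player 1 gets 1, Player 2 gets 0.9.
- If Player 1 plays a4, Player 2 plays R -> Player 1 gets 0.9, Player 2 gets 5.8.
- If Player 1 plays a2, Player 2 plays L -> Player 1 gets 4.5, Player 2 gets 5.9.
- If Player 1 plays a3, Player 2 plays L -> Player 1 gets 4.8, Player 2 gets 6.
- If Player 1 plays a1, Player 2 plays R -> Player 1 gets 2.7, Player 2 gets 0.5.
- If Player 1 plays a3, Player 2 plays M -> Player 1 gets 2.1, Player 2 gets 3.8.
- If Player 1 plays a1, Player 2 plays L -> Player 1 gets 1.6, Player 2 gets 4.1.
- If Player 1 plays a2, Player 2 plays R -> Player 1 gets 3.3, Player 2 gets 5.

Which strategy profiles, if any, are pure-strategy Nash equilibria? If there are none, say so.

Mark each player's best response to every combination of opponents' strategies; a profile where every player is best-responding is a pure Nash equilibrium.
Player 1 against L: payoffs 1.6, 4.5, 4.8, 6 → best response a4.
Player 1 against M: payoffs 2.2, 1.2, 2.1, 4 → best response a4.
Player 1 against R: payoffs 2.7, 3.3, 1, 0.9 → best response a2.
Player 2 against a1: payoffs 4.1, 1.9, 0.5 → best response L.
Player 2 against a2: payoffs 5.9, 5.2, 5 → best response L.
Player 2 against a3: payoffs 6, 3.8, 0.9 → best response L.
Player 2 against a4: payoffs 3.1, 2.2, 5.8 → best response R.
No profile is a mutual best response for all players.

none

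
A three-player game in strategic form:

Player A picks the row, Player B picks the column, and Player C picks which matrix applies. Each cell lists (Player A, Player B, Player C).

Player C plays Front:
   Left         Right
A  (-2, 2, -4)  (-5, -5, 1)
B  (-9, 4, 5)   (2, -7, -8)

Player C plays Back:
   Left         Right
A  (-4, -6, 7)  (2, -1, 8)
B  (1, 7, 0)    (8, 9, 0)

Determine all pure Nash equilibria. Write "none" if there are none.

For each player, find the best response to each opponent profile; mutual best responses are the pure NE.
Player A against (Left, Front): payoffs -2, -9 → best response A.
Player A against (Left, Back): payoffs -4, 1 → best response B.
Player A against (Right, Front): payoffs -5, 2 → best response B.
Player A against (Right, Back): payoffs 2, 8 → best response B.
Player B against (A, Front): payoffs 2, -5 → best response Left.
Player B against (A, Back): payoffs -6, -1 → best response Right.
Player B against (B, Front): payoffs 4, -7 → best response Left.
Player B against (B, Back): payoffs 7, 9 → best response Right.
Player C against (A, Left): payoffs -4, 7 → best response Back.
Player C against (A, Right): payoffs 1, 8 → best response Back.
Player C against (B, Left): payoffs 5, 0 → best response Front.
Player C against (B, Right): payoffs -8, 0 → best response Back.
Mutual best responses: (B, Right, Back).

(B, Right, Back)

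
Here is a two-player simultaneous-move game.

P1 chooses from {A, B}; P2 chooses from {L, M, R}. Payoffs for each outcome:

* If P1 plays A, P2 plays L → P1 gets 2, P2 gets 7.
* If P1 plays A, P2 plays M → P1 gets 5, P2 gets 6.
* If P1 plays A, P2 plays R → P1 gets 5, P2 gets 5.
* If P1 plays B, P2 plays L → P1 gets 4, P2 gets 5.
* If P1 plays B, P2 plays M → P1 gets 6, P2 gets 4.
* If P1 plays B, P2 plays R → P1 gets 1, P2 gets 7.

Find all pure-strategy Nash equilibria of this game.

P1 against L: payoffs 2, 4 → best response B.
P1 against M: payoffs 5, 6 → best response B.
P1 against R: payoffs 5, 1 → best response A.
P2 against A: payoffs 7, 6, 5 → best response L.
P2 against B: payoffs 5, 4, 7 → best response R.
No profile is a mutual best response for all players.

There is no pure-strategy Nash equilibrium.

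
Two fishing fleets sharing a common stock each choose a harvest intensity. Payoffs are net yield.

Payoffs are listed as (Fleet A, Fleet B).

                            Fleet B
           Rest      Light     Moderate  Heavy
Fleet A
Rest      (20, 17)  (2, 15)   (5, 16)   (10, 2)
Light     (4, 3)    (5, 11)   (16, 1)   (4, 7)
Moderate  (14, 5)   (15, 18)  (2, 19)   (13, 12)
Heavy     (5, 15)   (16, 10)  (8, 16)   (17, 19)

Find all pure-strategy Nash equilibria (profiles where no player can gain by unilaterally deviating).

Fleet A against Rest: payoffs 20, 4, 14, 5 → best response Rest.
Fleet A against Light: payoffs 2, 5, 15, 16 → best response Heavy.
Fleet A against Moderate: payoffs 5, 16, 2, 8 → best response Light.
Fleet A against Heavy: payoffs 10, 4, 13, 17 → best response Heavy.
Fleet B against Rest: payoffs 17, 15, 16, 2 → best response Rest.
Fleet B against Light: payoffs 3, 11, 1, 7 → best response Light.
Fleet B against Moderate: payoffs 5, 18, 19, 12 → best response Moderate.
Fleet B against Heavy: payoffs 15, 10, 16, 19 → best response Heavy.
Mutual best responses: (Rest, Rest); (Heavy, Heavy).

The pure Nash equilibria are (Rest, Rest) and (Heavy, Heavy).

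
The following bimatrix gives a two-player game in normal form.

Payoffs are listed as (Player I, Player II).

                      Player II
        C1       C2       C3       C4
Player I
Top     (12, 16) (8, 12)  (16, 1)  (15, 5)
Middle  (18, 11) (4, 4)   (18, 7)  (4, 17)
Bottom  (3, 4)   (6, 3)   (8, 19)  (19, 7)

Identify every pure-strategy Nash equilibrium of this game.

Player I against C1: payoffs 12, 18, 3 → best response Middle.
Player I against C2: payoffs 8, 4, 6 → best response Top.
Player I against C3: payoffs 16, 18, 8 → best response Middle.
Player I against C4: payoffs 15, 4, 19 → best response Bottom.
Player II against Top: payoffs 16, 12, 1, 5 → best response C1.
Player II against Middle: payoffs 11, 4, 7, 17 → best response C4.
Player II against Bottom: payoffs 4, 3, 19, 7 → best response C3.
No profile is a mutual best response for all players.

This game has no pure Nash equilibrium.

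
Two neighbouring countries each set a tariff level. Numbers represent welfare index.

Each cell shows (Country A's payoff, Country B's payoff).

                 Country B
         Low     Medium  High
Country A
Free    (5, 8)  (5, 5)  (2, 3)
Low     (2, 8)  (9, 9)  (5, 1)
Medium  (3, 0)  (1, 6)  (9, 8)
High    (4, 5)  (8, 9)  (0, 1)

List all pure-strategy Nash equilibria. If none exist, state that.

The pure Nash equilibria are (Free, Low); (Low, Medium); (Medium, High).

Check each profile: it is a Nash equilibrium iff no player can strictly gain by switching unilaterally.
(Free, Low): Country A gets 5, best alternative 4; Country B gets 8, best alternative 5. No profitable deviation — NE.
(Free, Medium): Country A can switch to Low (5 → 9). Not NE.
(Free, High): Country A can switch to Low (2 → 5). Not NE.
(Low, Low): Country A can switch to Free (2 → 5). Not NE.
(Low, Medium): Country A gets 9, best alternative 8; Country B gets 9, best alternative 8. No profitable deviation — NE.
(Low, High): Country A can switch to Medium (5 → 9). Not NE.
(Medium, Low): Country A can switch to Free (3 → 5). Not NE.
(Medium, Medium): Country A can switch to Free (1 → 5). Not NE.
(Medium, High): Country A gets 9, best alternative 5; Country B gets 8, best alternative 6. No profitable deviation — NE.
(High, Low): Country A can switch to Free (4 → 5). Not NE.
(High, Medium): Country A can switch to Low (8 → 9). Not NE.
(High, High): Country A can switch to Free (0 → 2). Not NE.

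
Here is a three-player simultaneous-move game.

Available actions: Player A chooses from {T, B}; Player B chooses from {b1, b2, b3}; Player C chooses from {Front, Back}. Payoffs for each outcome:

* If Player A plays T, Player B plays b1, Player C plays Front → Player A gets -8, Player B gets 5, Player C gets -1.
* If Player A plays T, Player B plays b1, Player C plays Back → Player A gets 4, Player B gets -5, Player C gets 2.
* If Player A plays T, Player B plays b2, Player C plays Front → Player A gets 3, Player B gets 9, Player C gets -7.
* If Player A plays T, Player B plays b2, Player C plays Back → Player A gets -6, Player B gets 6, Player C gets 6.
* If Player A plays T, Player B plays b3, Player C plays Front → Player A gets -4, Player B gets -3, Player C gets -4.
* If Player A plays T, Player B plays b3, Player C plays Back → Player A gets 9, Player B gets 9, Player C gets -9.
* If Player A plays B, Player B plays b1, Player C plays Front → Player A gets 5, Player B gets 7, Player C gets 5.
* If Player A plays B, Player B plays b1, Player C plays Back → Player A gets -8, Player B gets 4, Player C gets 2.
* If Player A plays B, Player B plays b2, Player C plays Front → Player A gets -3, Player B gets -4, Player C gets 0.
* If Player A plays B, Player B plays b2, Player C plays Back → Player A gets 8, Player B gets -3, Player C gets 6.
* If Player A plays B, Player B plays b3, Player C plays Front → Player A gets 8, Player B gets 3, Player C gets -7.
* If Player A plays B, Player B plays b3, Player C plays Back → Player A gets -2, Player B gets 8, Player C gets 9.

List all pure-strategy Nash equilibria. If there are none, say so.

(T, b1, Front): Player A can switch to B (-8 → 5). Not NE.
(T, b1, Back): Player B can switch to b2 (-5 → 6). Not NE.
(T, b2, Front): Player C can switch to Back (-7 → 6). Not NE.
(T, b2, Back): Player A can switch to B (-6 → 8). Not NE.
(T, b3, Front): Player A can switch to B (-4 → 8). Not NE.
(T, b3, Back): Player C can switch to Front (-9 → -4). Not NE.
(B, b1, Front): Player A gets 5, best alternative -8; Player B gets 7, best alternative 3; Player C gets 5, best alternative 2. No profitable deviation — NE.
(B, b1, Back): Player A can switch to T (-8 → 4). Not NE.
(B, b2, Front): Player A can switch to T (-3 → 3). Not NE.
(The remaining 3 profiles each have a profitable deviation by the same check.)

Pure NE: (B, b1, Front)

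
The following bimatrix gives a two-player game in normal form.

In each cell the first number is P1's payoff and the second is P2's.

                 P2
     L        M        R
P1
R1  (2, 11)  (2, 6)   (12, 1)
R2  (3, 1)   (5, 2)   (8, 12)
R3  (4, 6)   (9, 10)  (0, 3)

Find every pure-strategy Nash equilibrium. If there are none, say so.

For each player, find the best response to each opponent profile; mutual best responses are the pure NE.
P1 against L: payoffs 2, 3, 4 → best response R3.
P1 against M: payoffs 2, 5, 9 → best response R3.
P1 against R: payoffs 12, 8, 0 → best response R1.
P2 against R1: payoffs 11, 6, 1 → best response L.
P2 against R2: payoffs 1, 2, 12 → best response R.
P2 against R3: payoffs 6, 10, 3 → best response M.
Mutual best responses: (R3, M).

(R3, M)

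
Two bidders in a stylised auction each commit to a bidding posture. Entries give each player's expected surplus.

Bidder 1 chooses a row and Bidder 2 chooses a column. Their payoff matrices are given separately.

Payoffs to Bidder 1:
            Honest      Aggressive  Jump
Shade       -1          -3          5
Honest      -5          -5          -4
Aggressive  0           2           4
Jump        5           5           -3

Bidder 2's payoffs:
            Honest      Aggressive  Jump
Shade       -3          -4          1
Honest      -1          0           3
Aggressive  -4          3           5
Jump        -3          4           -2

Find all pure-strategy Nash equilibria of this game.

(Shade, Jump), (Jump, Aggressive)

(Shade, Honest): Bidder 1 can switch to Aggressive (-1 → 0). Not NE.
(Shade, Aggressive): Bidder 1 can switch to Aggressive (-3 → 2). Not NE.
(Shade, Jump): Bidder 1 gets 5, best alternative 4; Bidder 2 gets 1, best alternative -3. No profitable deviation — NE.
(Honest, Honest): Bidder 1 can switch to Shade (-5 → -1). Not NE.
(Honest, Aggressive): Bidder 1 can switch to Shade (-5 → -3). Not NE.
(Honest, Jump): Bidder 1 can switch to Shade (-4 → 5). Not NE.
(Aggressive, Honest): Bidder 1 can switch to Jump (0 → 5). Not NE.
(Jump, Aggressive): Bidder 1 gets 5, best alternative 2; Bidder 2 gets 4, best alternative -2. No profitable deviation — NE.
(The remaining 4 profiles each have a profitable deviation by the same check.)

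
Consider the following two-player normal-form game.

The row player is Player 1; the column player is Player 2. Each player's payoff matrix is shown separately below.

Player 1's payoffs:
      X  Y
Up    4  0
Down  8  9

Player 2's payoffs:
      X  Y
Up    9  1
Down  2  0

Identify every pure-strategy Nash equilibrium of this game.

(Up, X): Player 1 can switch to Down (4 → 8). Not NE.
(Up, Y): Player 1 can switch to Down (0 → 9). Not NE.
(Down, X): Player 1 gets 8, best alternative 4; Player 2 gets 2, best alternative 0. No profitable deviation — NE.
(Down, Y): Player 2 can switch to X (0 → 2). Not NE.

Pure NE: (Down, X)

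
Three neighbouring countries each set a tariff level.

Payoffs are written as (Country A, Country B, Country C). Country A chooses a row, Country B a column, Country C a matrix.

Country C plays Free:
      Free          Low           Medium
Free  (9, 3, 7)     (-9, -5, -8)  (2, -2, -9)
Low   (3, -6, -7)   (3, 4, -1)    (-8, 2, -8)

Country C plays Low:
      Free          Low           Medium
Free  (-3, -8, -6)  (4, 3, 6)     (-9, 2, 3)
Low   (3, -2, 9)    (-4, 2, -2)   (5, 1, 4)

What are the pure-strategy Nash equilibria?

Pure-strategy Nash equilibria: (Free, Free, Free); (Free, Low, Low); (Low, Low, Free)

Country A against (Free, Free): payoffs 9, 3 → best response Free.
Country A against (Free, Low): payoffs -3, 3 → best response Low.
Country A against (Low, Free): payoffs -9, 3 → best response Low.
Country A against (Low, Low): payoffs 4, -4 → best response Free.
Country A against (Medium, Free): payoffs 2, -8 → best response Free.
Country A against (Medium, Low): payoffs -9, 5 → best response Low.
Country B against (Free, Free): payoffs 3, -5, -2 → best response Free.
Country B against (Free, Low): payoffs -8, 3, 2 → best response Low.
Country B against (Low, Free): payoffs -6, 4, 2 → best response Low.
Country B against (Low, Low): payoffs -2, 2, 1 → best response Low.
Country C against (Free, Free): payoffs 7, -6 → best response Free.
Country C against (Free, Low): payoffs -8, 6 → best response Low.
Country C against (Free, Medium): payoffs -9, 3 → best response Low.
Country C against (Low, Free): payoffs -7, 9 → best response Low.
Country C against (Low, Low): payoffs -1, -2 → best response Free.
Country C against (Low, Medium): payoffs -8, 4 → best response Low.
Mutual best responses: (Free, Free, Free); (Free, Low, Low); (Low, Low, Free).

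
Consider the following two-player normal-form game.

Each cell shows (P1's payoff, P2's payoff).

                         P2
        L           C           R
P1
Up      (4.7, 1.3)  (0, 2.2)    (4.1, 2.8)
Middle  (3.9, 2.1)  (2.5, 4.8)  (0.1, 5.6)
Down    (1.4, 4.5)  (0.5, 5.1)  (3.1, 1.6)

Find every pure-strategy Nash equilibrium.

(Up, L): P2 can switch to C (1.3 → 2.2). Not NE.
(Up, C): P1 can switch to Middle (0 → 2.5). Not NE.
(Up, R): P1 gets 4.1, best alternative 3.1; P2 gets 2.8, best alternative 2.2. No profitable deviation — NE.
(Middle, L): P1 can switch to Up (3.9 → 4.7). Not NE.
(Middle, C): P2 can switch to R (4.8 → 5.6). Not NE.
(Middle, R): P1 can switch to Up (0.1 → 4.1). Not NE.
(Down, L): P1 can switch to Up (1.4 → 4.7). Not NE.
(The remaining 2 profiles each have a profitable deviation by the same check.)

Pure NE: (Up, R)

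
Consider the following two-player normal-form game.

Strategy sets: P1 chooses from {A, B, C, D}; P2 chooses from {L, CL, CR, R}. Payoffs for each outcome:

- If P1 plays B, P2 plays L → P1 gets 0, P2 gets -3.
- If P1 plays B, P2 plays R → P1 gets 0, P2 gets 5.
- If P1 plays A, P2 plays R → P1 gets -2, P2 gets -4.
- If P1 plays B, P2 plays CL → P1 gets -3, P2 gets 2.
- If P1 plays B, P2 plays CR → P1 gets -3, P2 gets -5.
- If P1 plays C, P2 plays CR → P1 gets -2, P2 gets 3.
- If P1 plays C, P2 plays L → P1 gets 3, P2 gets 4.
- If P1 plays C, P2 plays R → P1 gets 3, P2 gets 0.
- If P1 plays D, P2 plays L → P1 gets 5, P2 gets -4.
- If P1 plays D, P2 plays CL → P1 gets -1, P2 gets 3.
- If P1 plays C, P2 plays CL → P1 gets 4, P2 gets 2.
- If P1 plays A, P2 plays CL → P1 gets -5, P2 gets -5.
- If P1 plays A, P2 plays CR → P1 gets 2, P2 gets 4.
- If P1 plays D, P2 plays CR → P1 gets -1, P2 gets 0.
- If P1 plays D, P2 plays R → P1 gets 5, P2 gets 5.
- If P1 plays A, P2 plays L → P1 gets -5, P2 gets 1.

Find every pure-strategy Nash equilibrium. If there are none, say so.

(A, L): P1 can switch to B (-5 → 0). Not NE.
(A, CL): P1 can switch to B (-5 → -3). Not NE.
(A, CR): P1 gets 2, best alternative -1; P2 gets 4, best alternative 1. No profitable deviation — NE.
(A, R): P1 can switch to B (-2 → 0). Not NE.
(B, L): P1 can switch to C (0 → 3). Not NE.
(B, CL): P1 can switch to C (-3 → 4). Not NE.
(B, CR): P1 can switch to A (-3 → 2). Not NE.
(B, R): P1 can switch to C (0 → 3). Not NE.
(C, L): P1 can switch to D (3 → 5). Not NE.
(C, CL): P2 can switch to L (2 → 4). Not NE.
(C, CR): P1 can switch to A (-2 → 2). Not NE.
(D, R): P1 gets 5, best alternative 3; P2 gets 5, best alternative 3. No profitable deviation — NE.
(The remaining 4 profiles each have a profitable deviation by the same check.)

Pure-strategy Nash equilibria: (A, CR); (D, R)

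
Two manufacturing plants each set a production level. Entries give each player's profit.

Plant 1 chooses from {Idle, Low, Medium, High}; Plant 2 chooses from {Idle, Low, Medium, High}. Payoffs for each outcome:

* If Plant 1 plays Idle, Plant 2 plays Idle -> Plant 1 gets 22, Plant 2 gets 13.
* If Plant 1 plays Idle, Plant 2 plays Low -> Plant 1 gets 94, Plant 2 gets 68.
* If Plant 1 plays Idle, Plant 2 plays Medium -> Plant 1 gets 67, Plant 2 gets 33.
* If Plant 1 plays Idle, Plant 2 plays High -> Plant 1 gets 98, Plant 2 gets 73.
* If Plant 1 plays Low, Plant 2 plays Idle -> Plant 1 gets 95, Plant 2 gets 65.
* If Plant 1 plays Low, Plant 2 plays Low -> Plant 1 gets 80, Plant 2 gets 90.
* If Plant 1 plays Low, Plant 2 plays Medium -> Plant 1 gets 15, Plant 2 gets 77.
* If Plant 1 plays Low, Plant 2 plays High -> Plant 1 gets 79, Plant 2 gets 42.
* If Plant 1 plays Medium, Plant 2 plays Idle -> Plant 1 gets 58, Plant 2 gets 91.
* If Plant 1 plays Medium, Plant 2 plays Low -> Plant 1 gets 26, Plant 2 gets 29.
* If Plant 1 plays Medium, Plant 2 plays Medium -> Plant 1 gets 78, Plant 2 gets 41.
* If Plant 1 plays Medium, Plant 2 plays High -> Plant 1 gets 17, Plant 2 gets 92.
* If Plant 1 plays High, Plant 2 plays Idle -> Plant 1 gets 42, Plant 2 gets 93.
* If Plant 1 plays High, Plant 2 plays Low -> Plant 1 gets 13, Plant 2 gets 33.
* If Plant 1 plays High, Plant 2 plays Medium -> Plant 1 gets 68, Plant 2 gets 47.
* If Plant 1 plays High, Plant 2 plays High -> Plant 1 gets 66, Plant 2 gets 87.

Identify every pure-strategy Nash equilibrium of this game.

Pure NE: (Idle, High)

For each player, find the best response to each opponent profile; mutual best responses are the pure NE.
Plant 1 against Idle: payoffs 22, 95, 58, 42 → best response Low.
Plant 1 against Low: payoffs 94, 80, 26, 13 → best response Idle.
Plant 1 against Medium: payoffs 67, 15, 78, 68 → best response Medium.
Plant 1 against High: payoffs 98, 79, 17, 66 → best response Idle.
Plant 2 against Idle: payoffs 13, 68, 33, 73 → best response High.
Plant 2 against Low: payoffs 65, 90, 77, 42 → best response Low.
Plant 2 against Medium: payoffs 91, 29, 41, 92 → best response High.
Plant 2 against High: payoffs 93, 33, 47, 87 → best response Idle.
Mutual best responses: (Idle, High).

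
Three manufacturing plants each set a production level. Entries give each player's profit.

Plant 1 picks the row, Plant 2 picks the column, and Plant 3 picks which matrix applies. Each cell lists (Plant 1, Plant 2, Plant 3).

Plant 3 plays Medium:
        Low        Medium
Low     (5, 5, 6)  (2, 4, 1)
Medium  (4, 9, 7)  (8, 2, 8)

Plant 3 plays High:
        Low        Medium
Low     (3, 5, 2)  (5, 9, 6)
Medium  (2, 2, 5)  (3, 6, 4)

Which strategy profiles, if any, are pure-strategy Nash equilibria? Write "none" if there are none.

(Low, Low, Medium); (Low, Medium, High)

Plant 1 against (Low, Medium): payoffs 5, 4 → best response Low.
Plant 1 against (Low, High): payoffs 3, 2 → best response Low.
Plant 1 against (Medium, Medium): payoffs 2, 8 → best response Medium.
Plant 1 against (Medium, High): payoffs 5, 3 → best response Low.
Plant 2 against (Low, Medium): payoffs 5, 4 → best response Low.
Plant 2 against (Low, High): payoffs 5, 9 → best response Medium.
Plant 2 against (Medium, Medium): payoffs 9, 2 → best response Low.
Plant 2 against (Medium, High): payoffs 2, 6 → best response Medium.
Plant 3 against (Low, Low): payoffs 6, 2 → best response Medium.
Plant 3 against (Low, Medium): payoffs 1, 6 → best response High.
Plant 3 against (Medium, Low): payoffs 7, 5 → best response Medium.
Plant 3 against (Medium, Medium): payoffs 8, 4 → best response Medium.
Mutual best responses: (Low, Low, Medium); (Low, Medium, High).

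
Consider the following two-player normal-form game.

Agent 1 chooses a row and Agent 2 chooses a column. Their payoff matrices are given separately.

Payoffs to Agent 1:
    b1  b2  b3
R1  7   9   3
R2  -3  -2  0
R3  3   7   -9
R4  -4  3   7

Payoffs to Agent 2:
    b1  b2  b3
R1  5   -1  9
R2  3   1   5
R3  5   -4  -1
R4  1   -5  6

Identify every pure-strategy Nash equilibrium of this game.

For each player, find the best response to each opponent profile; mutual best responses are the pure NE.
Agent 1 against b1: payoffs 7, -3, 3, -4 → best response R1.
Agent 1 against b2: payoffs 9, -2, 7, 3 → best response R1.
Agent 1 against b3: payoffs 3, 0, -9, 7 → best response R4.
Agent 2 against R1: payoffs 5, -1, 9 → best response b3.
Agent 2 against R2: payoffs 3, 1, 5 → best response b3.
Agent 2 against R3: payoffs 5, -4, -1 → best response b1.
Agent 2 against R4: payoffs 1, -5, 6 → best response b3.
Mutual best responses: (R4, b3).

The unique pure-strategy Nash equilibrium is (R4, b3).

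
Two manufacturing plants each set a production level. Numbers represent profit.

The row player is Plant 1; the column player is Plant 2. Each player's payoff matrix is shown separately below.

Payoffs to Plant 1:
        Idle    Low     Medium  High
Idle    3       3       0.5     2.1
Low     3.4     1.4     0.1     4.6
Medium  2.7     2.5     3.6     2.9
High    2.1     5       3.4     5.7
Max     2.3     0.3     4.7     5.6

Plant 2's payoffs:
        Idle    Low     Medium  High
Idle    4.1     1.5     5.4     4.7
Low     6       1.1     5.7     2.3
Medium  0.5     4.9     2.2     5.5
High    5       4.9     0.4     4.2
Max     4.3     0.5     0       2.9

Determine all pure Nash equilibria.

The unique pure-strategy Nash equilibrium is (Low, Idle).

Plant 1 against Idle: payoffs 3, 3.4, 2.7, 2.1, 2.3 → best response Low.
Plant 1 against Low: payoffs 3, 1.4, 2.5, 5, 0.3 → best response High.
Plant 1 against Medium: payoffs 0.5, 0.1, 3.6, 3.4, 4.7 → best response Max.
Plant 1 against High: payoffs 2.1, 4.6, 2.9, 5.7, 5.6 → best response High.
Plant 2 against Idle: payoffs 4.1, 1.5, 5.4, 4.7 → best response Medium.
Plant 2 against Low: payoffs 6, 1.1, 5.7, 2.3 → best response Idle.
Plant 2 against Medium: payoffs 0.5, 4.9, 2.2, 5.5 → best response High.
Plant 2 against High: payoffs 5, 4.9, 0.4, 4.2 → best response Idle.
Plant 2 against Max: payoffs 4.3, 0.5, 0, 2.9 → best response Idle.
Mutual best responses: (Low, Idle).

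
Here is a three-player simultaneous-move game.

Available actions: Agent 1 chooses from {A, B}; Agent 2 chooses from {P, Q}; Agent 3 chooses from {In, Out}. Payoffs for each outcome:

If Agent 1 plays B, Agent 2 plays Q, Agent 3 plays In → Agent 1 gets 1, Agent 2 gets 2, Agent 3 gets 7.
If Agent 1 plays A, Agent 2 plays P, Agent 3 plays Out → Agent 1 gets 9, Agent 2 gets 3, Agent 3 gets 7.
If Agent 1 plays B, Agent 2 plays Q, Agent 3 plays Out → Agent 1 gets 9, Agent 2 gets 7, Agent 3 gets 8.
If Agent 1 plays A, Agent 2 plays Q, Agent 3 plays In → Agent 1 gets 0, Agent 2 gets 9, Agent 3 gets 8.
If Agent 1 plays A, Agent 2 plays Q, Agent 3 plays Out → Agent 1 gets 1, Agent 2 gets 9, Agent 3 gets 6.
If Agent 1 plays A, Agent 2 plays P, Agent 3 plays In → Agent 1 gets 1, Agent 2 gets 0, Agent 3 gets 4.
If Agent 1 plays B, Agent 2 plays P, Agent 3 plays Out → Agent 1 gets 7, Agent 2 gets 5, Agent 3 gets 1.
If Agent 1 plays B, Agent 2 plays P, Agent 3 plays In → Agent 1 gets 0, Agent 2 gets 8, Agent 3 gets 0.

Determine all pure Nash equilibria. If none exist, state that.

(A, P, In): Agent 2 can switch to Q (0 → 9). Not NE.
(A, P, Out): Agent 2 can switch to Q (3 → 9). Not NE.
(A, Q, In): Agent 1 can switch to B (0 → 1). Not NE.
(A, Q, Out): Agent 1 can switch to B (1 → 9). Not NE.
(B, P, In): Agent 1 can switch to A (0 → 1). Not NE.
(B, P, Out): Agent 1 can switch to A (7 → 9). Not NE.
(B, Q, In): Agent 2 can switch to P (2 → 8). Not NE.
(B, Q, Out): Agent 1 gets 9, best alternative 1; Agent 2 gets 7, best alternative 5; Agent 3 gets 8, best alternative 7. No profitable deviation — NE.

The unique pure-strategy Nash equilibrium is (B, Q, Out).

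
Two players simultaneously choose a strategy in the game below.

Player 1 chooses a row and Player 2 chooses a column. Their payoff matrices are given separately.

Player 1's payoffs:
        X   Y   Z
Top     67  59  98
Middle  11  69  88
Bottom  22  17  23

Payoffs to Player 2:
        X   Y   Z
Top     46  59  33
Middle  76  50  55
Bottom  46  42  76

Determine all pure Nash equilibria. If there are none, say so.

There is no pure-strategy Nash equilibrium.

Player 1 against X: payoffs 67, 11, 22 → best response Top.
Player 1 against Y: payoffs 59, 69, 17 → best response Middle.
Player 1 against Z: payoffs 98, 88, 23 → best response Top.
Player 2 against Top: payoffs 46, 59, 33 → best response Y.
Player 2 against Middle: payoffs 76, 50, 55 → best response X.
Player 2 against Bottom: payoffs 46, 42, 76 → best response Z.
No profile is a mutual best response for all players.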